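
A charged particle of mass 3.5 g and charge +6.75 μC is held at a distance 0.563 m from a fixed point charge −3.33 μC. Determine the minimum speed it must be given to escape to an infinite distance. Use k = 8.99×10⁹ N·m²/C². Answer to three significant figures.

To just escape, total mechanical energy must reach zero at infinity: ½mv²_min + U = 0, so ½mv²_min = −U = |kQq|/r.
|U| = |kQq|/r = (8.99×10⁹ N·m²/C²)(3.33×10⁻⁶)(6.75×10⁻⁶)/(0.563) = 0.359 J.
v_min = √(2|U|/m) = √(2·0.359/3.50×10⁻³) = 14.3 m/s.

14.3 m/s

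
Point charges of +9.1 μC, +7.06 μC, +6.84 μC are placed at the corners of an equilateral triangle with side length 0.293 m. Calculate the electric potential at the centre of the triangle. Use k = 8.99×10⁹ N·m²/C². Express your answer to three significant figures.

1.22×10⁶ V

Electric potential is a scalar, so the contributions from each charge add algebraically: V = Σ kqᵢ/rᵢ.
The distance from each vertex to the centroid is a/√3 = 0.169 m.
V = k[(9.10×10⁻⁶)/(0.169) + (7.06×10⁻⁶)/(0.169) + (6.84×10⁻⁶)/(0.169)] = 1.22×10⁶ V.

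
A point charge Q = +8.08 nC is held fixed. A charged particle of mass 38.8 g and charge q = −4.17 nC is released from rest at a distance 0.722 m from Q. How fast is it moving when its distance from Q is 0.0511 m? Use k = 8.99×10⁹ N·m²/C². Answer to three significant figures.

0.0169 m/s

Only the electrostatic force acts, so mechanical energy is conserved: ½mv² = U₁ − U₂ = kQq(1/r₁ − 1/r₂).
U₁ − U₂ = (8.99×10⁹ N·m²/C²)(8.08×10⁻⁹ C)(-4.17×10⁻⁹ C)(1/0.722 − 1/0.0511) = 5.51×10⁻⁶ J.
v = √(2·5.51×10⁻⁶/0.0388) = 0.0169 m/s.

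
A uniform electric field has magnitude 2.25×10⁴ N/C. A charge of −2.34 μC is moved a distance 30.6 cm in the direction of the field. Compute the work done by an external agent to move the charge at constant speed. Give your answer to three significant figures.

The potential change for a displacement 30.6 cm in the direction of the field is ΔV = −Ed = -6880 V.
W_ext = qΔV = 0.0161 J.

0.0161 J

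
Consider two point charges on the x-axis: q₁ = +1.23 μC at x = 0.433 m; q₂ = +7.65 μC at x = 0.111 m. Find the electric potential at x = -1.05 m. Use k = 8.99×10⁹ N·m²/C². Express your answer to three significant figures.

The total potential is the scalar sum of each charge's contribution, V = Σ kqᵢ/rᵢ.
Distances from the field point to each charge: r₁ = 1.48 m, r₂ = 1.16 m.
V = k[(1.23×10⁻⁶)/(1.48) + (7.65×10⁻⁶)/(1.16)] = 6.67×10⁴ V.

6.67×10⁴ V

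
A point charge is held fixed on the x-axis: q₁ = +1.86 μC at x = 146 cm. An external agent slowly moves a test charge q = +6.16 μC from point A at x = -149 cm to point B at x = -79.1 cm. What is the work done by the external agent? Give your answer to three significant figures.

For quasistatic motion the external work equals the change in potential energy: W_ext = qΔV = q(V_B − V_A).
At A: distance to the source charge is 2.95 m; V_A = kq₁/r = 5670 V.
At B: distance to the source charge is 2.25 m; V_B = kq₁/r = 7430 V.
ΔV = V_B − V_A = 1760 V.
W_ext = qΔV = (6.16×10⁻⁶ C)(1760 V) = 0.0108 J.

0.0108 J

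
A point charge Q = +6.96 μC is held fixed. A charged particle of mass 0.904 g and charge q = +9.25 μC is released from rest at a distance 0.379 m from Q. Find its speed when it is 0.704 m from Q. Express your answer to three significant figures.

39.5 m/s

Only the electrostatic force acts, so mechanical energy is conserved: ½mv² = U₁ − U₂ = kQq(1/r₁ − 1/r₂).
U₁ − U₂ = (8.99×10⁹ N·m²/C²)(6.96×10⁻⁶ C)(9.25×10⁻⁶ C)(1/0.379 − 1/0.704) = 0.705 J.
v = √(2·0.705/9.04×10⁻⁴) = 39.5 m/s.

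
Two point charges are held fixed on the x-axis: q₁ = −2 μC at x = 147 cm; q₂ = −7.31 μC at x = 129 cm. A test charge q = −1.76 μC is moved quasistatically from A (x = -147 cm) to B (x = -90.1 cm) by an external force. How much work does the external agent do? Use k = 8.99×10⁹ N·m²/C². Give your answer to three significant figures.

For quasistatic motion the external work equals the change in potential energy: W_ext = qΔV = q(V_B − V_A).
At A: distances to the source charges are 2.94 m, 2.76 m; V_A = Σ kqᵢ/rᵢ = -2.99×10⁴ V.
At B: distances to the source charges are 2.37 m, 2.19 m; V_B = Σ kqᵢ/rᵢ = -3.76×10⁴ V.
ΔV = V_B − V_A = -7650 V.
W_ext = qΔV = (-1.76×10⁻⁶ C)(-7650 V) = 0.0135 J.

0.0135 J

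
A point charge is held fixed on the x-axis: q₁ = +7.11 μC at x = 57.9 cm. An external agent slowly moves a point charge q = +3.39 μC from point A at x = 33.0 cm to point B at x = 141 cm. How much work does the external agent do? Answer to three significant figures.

For quasistatic motion the external work equals the change in potential energy: W_ext = qΔV = q(V_B − V_A).
At A: distance to the source charge is 0.249 m; V_A = kq₁/r = 2.57×10⁵ V.
At B: distance to the source charge is 0.831 m; V_B = kq₁/r = 7.69×10⁴ V.
ΔV = V_B − V_A = -1.80×10⁵ V.
W_ext = qΔV = (3.39×10⁻⁶ C)(-1.80×10⁵ V) = -0.609 J.

-0.609 J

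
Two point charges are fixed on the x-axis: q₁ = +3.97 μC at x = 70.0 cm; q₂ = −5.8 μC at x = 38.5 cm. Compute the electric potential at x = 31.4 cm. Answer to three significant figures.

The total potential is the scalar sum of each charge's contribution, V = Σ kqᵢ/rᵢ.
Distances from the field point to each charge: r₁ = 0.386 m, r₂ = 0.0710 m.
V = k[(3.97×10⁻⁶)/(0.386) + (-5.80×10⁻⁶)/(0.0710)] = -6.42×10⁵ V.

-6.42×10⁵ V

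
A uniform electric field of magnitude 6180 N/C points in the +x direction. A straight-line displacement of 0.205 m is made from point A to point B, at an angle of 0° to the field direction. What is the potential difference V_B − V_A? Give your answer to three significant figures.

-1270 V

Only the component of displacement along E changes the potential: ΔV = −E·d·cosθ.
ΔV = −(6180 V/m)(0.205 m)cos0° = -1270 V.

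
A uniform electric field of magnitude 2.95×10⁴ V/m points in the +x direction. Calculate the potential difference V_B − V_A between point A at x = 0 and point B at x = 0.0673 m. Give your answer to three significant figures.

In a uniform field, potential decreases in the direction of E: V_B − V_A = −E·Δx.
V_B − V_A = −(2.95×10⁴ V/m)(0.0673 m) = -1990 V.

-1990 V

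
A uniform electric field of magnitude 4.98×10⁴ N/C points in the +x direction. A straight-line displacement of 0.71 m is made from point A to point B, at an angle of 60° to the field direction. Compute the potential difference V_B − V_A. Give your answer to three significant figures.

Only the component of displacement along E changes the potential: ΔV = −E·d·cosθ.
ΔV = −(4.98×10⁴ V/m)(0.710 m)cos60° = -1.77×10⁴ V.

-1.77×10⁴ V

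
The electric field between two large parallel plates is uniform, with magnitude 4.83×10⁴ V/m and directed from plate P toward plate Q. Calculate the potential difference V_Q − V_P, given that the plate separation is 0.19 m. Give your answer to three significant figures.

In a uniform field, potential decreases in the direction of E: ΔV = −E·d for a displacement d parallel to E.
Going from P to Q is a displacement of 0.19 m along the field, so V_Q − V_P = −Ed = -9180 V.

-9180 V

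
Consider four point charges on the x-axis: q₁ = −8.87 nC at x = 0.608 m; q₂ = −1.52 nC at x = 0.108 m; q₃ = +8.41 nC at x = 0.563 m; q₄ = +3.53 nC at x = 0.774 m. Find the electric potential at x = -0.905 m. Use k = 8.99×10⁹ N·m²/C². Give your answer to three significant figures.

The total potential is the scalar sum of each charge's contribution, V = Σ kqᵢ/rᵢ.
Distances from the field point to each charge: r₁ = 1.51 m, r₂ = 1.01 m, r₃ = 1.47 m, r₄ = 1.68 m.
V = k[(-8.87×10⁻⁹)/(1.51) + (-1.52×10⁻⁹)/(1.01) + (8.41×10⁻⁹)/(1.47) + (3.53×10⁻⁹)/(1.68)] = 4.21 V.

4.21 V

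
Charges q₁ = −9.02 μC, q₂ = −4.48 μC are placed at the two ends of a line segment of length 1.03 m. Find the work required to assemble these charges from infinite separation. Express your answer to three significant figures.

0.353 J

The assembly work is the sum of pairwise potential energies, U = Σ_{i<j} kqᵢqⱼ/rᵢⱼ.
The separation is r = 1.03 m.
U = (0.353) = 0.353 J.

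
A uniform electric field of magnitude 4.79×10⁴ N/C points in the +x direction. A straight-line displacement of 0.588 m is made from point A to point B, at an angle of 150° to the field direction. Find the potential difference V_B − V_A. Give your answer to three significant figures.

Only the component of displacement along E changes the potential: ΔV = −E·d·cosθ.
ΔV = −(4.79×10⁴ V/m)(0.588 m)cos150° = 2.44×10⁴ V.

2.44×10⁴ V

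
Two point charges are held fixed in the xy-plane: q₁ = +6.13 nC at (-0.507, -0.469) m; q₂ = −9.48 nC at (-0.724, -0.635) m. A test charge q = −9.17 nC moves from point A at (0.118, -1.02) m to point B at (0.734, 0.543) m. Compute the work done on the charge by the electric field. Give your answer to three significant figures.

1.36×10⁻⁷ J

The work done by the electric force is W_field = −ΔU = −q(V_B − V_A) = q(V_A − V_B).
At A: distances to the source charges are 0.833 m, 0.926 m; V_A = Σ kqᵢ/rᵢ = -25.9 V.
At B: distances to the source charges are 1.60 m, 1.87 m; V_B = Σ kqᵢ/rᵢ = -11.1 V.
ΔV = V_B − V_A = 14.9 V.
W_field = −qΔV = −(-9.17×10⁻⁹ C)(14.9 V) = 1.36×10⁻⁷ J.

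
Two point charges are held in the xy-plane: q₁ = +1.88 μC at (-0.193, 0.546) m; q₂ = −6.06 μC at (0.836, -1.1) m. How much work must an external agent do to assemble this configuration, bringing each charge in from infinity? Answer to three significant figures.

-0.0528 J

The assembly work is the sum of pairwise potential energies, U = Σ_{i<j} kqᵢqⱼ/rᵢⱼ.
Pair separations: r₁₂ = 1.94 m.
U = (-0.0528) = -0.0528 J.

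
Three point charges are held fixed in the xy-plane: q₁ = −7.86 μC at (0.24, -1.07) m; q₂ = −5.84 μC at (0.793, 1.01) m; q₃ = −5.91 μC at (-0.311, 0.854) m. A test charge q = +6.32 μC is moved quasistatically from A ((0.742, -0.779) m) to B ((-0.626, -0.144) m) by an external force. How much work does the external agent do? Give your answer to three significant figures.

0.273 J

For quasistatic motion the external work equals the change in potential energy: W_ext = qΔV = q(V_B − V_A).
At A: distances to the source charges are 0.580 m, 1.79 m, 1.94 m; V_A = Σ kqᵢ/rᵢ = -1.78×10⁵ V.
At B: distances to the source charges are 1.27 m, 1.83 m, 1.05 m; V_B = Σ kqᵢ/rᵢ = -1.35×10⁵ V.
ΔV = V_B − V_A = 4.33×10⁴ V.
W_ext = qΔV = (6.32×10⁻⁶ C)(4.33×10⁴ V) = 0.273 J.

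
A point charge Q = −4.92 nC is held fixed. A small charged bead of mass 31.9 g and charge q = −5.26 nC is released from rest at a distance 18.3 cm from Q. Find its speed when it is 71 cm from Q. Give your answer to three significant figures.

7.69×10⁻³ m/s

Only the electrostatic force acts, so mechanical energy is conserved: ½mv² = U₁ − U₂ = kQq(1/r₁ − 1/r₂).
U₁ − U₂ = (8.99×10⁹ N·m²/C²)(-4.92×10⁻⁹ C)(-5.26×10⁻⁹ C)(1/0.183 − 1/0.710) = 9.44×10⁻⁷ J.
v = √(2·9.44×10⁻⁷/0.0319) = 7.69×10⁻³ m/s.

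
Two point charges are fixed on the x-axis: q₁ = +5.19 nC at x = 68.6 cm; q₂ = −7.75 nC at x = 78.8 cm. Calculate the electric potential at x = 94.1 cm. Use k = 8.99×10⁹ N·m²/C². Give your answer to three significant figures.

-272 V

Electric potential is a scalar, so the contributions from each charge add algebraically: V = Σ kqᵢ/rᵢ.
Distances from the field point to each charge: r₁ = 0.255 m, r₂ = 0.153 m.
V = k[(5.19×10⁻⁹)/(0.255) + (-7.75×10⁻⁹)/(0.153)] = -272 V.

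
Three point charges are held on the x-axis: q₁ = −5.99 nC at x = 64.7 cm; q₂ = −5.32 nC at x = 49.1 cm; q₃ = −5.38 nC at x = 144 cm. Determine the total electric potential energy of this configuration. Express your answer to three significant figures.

The work to assemble the configuration equals its total potential energy, U = Σ kqᵢqⱼ/rᵢⱼ over all pairs.
Pair separations: r₁₂ = 0.156 m, r₁₃ = 0.793 m, r₂₃ = 0.949 m.
U = (1.84×10⁻⁶) + (3.65×10⁻⁷) + (2.71×10⁻⁷) = 2.47×10⁻⁶ J.

2.47×10⁻⁶ J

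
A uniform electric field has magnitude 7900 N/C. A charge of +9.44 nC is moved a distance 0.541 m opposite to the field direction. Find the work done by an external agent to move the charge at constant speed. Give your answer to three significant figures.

The potential change for a displacement 0.541 m opposite to the field direction is ΔV = +Ed = 4270 V.
W_ext = qΔV = 4.03×10⁻⁵ J.

4.03×10⁻⁵ J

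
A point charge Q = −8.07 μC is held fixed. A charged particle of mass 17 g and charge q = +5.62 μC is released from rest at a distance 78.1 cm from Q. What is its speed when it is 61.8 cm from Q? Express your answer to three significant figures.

4.02 m/s

Only the electrostatic force acts, so mechanical energy is conserved: ½mv² = U₁ − U₂ = kQq(1/r₁ − 1/r₂).
U₁ − U₂ = (8.99×10⁹ N·m²/C²)(-8.07×10⁻⁶ C)(5.62×10⁻⁶ C)(1/0.781 − 1/0.618) = 0.138 J.
v = √(2·0.138/0.0170) = 4.02 m/s.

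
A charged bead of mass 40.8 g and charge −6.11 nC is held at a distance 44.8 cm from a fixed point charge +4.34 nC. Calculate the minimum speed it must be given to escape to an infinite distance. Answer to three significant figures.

5.11×10⁻³ m/s

To just escape, total mechanical energy must reach zero at infinity: ½mv²_min + U = 0, so ½mv²_min = −U = |kQq|/r.
|U| = |kQq|/r = (8.99×10⁹ N·m²/C²)(4.34×10⁻⁹)(6.11×10⁻⁹)/(0.448) = 5.32×10⁻⁷ J.
v_min = √(2|U|/m) = √(2·5.32×10⁻⁷/0.0408) = 5.11×10⁻³ m/s.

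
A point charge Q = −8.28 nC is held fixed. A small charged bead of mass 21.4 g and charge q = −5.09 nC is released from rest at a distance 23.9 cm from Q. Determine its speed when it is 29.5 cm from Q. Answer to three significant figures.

Only the electrostatic force acts, so mechanical energy is conserved: ½mv² = U₁ − U₂ = kQq(1/r₁ − 1/r₂).
U₁ − U₂ = (8.99×10⁹ N·m²/C²)(-8.28×10⁻⁹ C)(-5.09×10⁻⁹ C)(1/0.239 − 1/0.295) = 3.01×10⁻⁷ J.
v = √(2·3.01×10⁻⁷/0.0214) = 5.30×10⁻³ m/s.

5.30×10⁻³ m/s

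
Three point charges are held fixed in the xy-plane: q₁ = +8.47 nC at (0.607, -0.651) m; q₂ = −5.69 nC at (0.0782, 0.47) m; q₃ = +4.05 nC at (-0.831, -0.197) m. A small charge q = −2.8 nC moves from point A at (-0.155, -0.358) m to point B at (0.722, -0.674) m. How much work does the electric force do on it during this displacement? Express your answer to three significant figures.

1.53×10⁻⁶ J

The work done by the electric force is W_field = −ΔU = −q(V_B − V_A) = q(V_A − V_B).
At A: distances to the source charges are 0.816 m, 0.860 m, 0.695 m; V_A = Σ kqᵢ/rᵢ = 86.2 V.
At B: distances to the source charges are 0.117 m, 1.31 m, 1.62 m; V_B = Σ kqᵢ/rᵢ = 633 V.
ΔV = V_B − V_A = 547 V.
W_field = −qΔV = −(-2.80×10⁻⁹ C)(547 V) = 1.53×10⁻⁶ J.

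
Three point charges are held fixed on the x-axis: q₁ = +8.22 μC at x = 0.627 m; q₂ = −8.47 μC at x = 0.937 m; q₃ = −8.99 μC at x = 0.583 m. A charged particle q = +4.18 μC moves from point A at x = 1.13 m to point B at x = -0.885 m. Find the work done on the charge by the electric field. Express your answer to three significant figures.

-1.45 J

The work done by the electric force is W_field = −ΔU = −q(V_B − V_A) = q(V_A − V_B).
At A: distances to the source charges are 0.503 m, 0.193 m, 0.547 m; V_A = Σ kqᵢ/rᵢ = -3.95×10⁵ V.
At B: distances to the source charges are 1.51 m, 1.82 m, 1.47 m; V_B = Σ kqᵢ/rᵢ = -4.80×10⁴ V.
ΔV = V_B − V_A = 3.47×10⁵ V.
W_field = −qΔV = −(4.18×10⁻⁶ C)(3.47×10⁵ V) = -1.45 J.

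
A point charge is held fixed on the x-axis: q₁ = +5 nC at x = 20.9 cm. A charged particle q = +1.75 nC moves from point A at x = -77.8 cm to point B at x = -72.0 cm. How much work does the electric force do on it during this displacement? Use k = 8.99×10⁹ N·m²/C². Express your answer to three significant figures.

-4.98×10⁻⁹ J

The work done by the electric force is W_field = −ΔU = −q(V_B − V_A) = q(V_A − V_B).
At A: distance to the source charge is 0.987 m; V_A = kq₁/r = 45.5 V.
At B: distance to the source charge is 0.929 m; V_B = kq₁/r = 48.4 V.
ΔV = V_B − V_A = 2.84 V.
W_field = −qΔV = −(1.75×10⁻⁹ C)(2.84 V) = -4.98×10⁻⁹ J.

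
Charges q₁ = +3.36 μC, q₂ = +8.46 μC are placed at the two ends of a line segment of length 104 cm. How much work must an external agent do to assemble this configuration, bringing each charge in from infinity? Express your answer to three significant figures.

0.246 J

The work to assemble the configuration equals its total potential energy, U = Σ kqᵢqⱼ/rᵢⱼ over all pairs.
The separation is r = 1.04 m.
U = (0.246) = 0.246 J.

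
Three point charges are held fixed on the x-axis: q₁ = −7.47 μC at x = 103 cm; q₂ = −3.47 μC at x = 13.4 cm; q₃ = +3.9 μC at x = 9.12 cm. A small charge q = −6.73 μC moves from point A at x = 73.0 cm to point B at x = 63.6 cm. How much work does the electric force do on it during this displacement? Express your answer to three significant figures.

The work done by the electric force is W_field = −ΔU = −q(V_B − V_A) = q(V_A − V_B).
At A: distances to the source charges are 0.300 m, 0.596 m, 0.639 m; V_A = Σ kqᵢ/rᵢ = -2.21×10⁵ V.
At B: distances to the source charges are 0.394 m, 0.502 m, 0.545 m; V_B = Σ kqᵢ/rᵢ = -1.68×10⁵ V.
ΔV = V_B − V_A = 5.31×10⁴ V.
W_field = −qΔV = −(-6.73×10⁻⁶ C)(5.31×10⁴ V) = 0.357 J.

0.357 J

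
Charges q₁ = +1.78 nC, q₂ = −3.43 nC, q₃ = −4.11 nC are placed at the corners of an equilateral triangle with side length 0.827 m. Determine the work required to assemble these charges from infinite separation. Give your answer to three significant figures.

The assembly work is the sum of pairwise potential energies, U = Σ_{i<j} kqᵢqⱼ/rᵢⱼ.
All three pair separations equal the side length, 0.827 m.
U = (-6.64×10⁻⁸) + (-7.95×10⁻⁸) + (1.53×10⁻⁷) = 7.35×10⁻⁹ J.

7.35×10⁻⁹ J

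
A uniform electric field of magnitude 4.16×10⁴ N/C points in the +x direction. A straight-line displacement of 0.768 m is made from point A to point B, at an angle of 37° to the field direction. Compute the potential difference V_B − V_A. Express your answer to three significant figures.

Only the component of displacement along E changes the potential: ΔV = −E·d·cosθ.
ΔV = −(4.16×10⁴ V/m)(0.768 m)cos37° = -2.55×10⁴ V.

-2.55×10⁴ V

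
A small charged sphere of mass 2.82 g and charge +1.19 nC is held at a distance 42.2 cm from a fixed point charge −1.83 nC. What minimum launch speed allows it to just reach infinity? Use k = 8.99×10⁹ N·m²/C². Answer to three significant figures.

To just escape, total mechanical energy must reach zero at infinity: ½mv²_min + U = 0, so ½mv²_min = −U = |kQq|/r.
|U| = |kQq|/r = (8.99×10⁹ N·m²/C²)(1.83×10⁻⁹)(1.19×10⁻⁹)/(0.422) = 4.64×10⁻⁸ J.
v_min = √(2|U|/m) = √(2·4.64×10⁻⁸/2.82×10⁻³) = 5.74×10⁻³ m/s.

5.74×10⁻³ m/s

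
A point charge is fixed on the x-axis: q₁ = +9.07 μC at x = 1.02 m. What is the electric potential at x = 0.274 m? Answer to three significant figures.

1.09×10⁵ V

The total potential is the scalar sum of each charge's contribution, V = Σ kqᵢ/rᵢ.
V = k[(9.07×10⁻⁶)/(0.746)] = 1.09×10⁵ V.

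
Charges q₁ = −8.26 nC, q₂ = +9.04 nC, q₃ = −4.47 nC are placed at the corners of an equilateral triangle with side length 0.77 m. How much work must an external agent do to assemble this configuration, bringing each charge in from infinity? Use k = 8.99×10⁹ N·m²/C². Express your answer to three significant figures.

-9.13×10⁻⁷ J

The assembly work is the sum of pairwise potential energies, U = Σ_{i<j} kqᵢqⱼ/rᵢⱼ.
All three pair separations equal the side length, 0.770 m.
U = (-8.72×10⁻⁷) + (4.31×10⁻⁷) + (-4.72×10⁻⁷) = -9.13×10⁻⁷ J.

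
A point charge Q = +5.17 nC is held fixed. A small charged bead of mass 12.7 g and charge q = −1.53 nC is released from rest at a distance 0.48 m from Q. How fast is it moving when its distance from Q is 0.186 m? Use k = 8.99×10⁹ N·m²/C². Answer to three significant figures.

Only the electrostatic force acts, so mechanical energy is conserved: ½mv² = U₁ − U₂ = kQq(1/r₁ − 1/r₂).
U₁ − U₂ = (8.99×10⁹ N·m²/C²)(5.17×10⁻⁹ C)(-1.53×10⁻⁹ C)(1/0.480 − 1/0.186) = 2.34×10⁻⁷ J.
v = √(2·2.34×10⁻⁷/0.0127) = 6.07×10⁻³ m/s.

6.07×10⁻³ m/s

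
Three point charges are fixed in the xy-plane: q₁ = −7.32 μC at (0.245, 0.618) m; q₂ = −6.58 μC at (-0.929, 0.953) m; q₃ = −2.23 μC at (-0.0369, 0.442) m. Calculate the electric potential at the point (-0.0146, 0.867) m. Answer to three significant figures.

-2.94×10⁵ V

Electric potential is a scalar, so the contributions from each charge add algebraically: V = Σ kqᵢ/rᵢ.
Distances from the field point to each charge: r₁ = 0.360 m, r₂ = 0.918 m, r₃ = 0.426 m.
V = k[(-7.32×10⁻⁶)/(0.360) + (-6.58×10⁻⁶)/(0.918) + (-2.23×10⁻⁶)/(0.426)] = -2.94×10⁵ V.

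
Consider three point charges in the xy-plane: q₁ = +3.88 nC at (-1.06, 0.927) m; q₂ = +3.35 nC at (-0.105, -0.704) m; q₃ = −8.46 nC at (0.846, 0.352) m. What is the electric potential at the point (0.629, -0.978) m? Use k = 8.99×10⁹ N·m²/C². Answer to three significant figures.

-4.30 V

The total potential is the scalar sum of each charge's contribution, V = Σ kqᵢ/rᵢ.
Distances from the field point to each charge: r₁ = 2.55 m, r₂ = 0.783 m, r₃ = 1.35 m.
V = k[(3.88×10⁻⁹)/(2.55) + (3.35×10⁻⁹)/(0.783) + (-8.46×10⁻⁹)/(1.35)] = -4.30 V.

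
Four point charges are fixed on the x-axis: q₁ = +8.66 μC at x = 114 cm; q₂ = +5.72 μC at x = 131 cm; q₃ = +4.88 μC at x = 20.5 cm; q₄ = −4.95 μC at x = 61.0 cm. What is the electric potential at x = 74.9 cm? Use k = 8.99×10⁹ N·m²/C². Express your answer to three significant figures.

5.13×10⁴ V

Electric potential is a scalar, so the contributions from each charge add algebraically: V = Σ kqᵢ/rᵢ.
Distances from the field point to each charge: r₁ = 0.391 m, r₂ = 0.561 m, r₃ = 0.544 m, r₄ = 0.139 m.
V = k[(8.66×10⁻⁶)/(0.391) + (5.72×10⁻⁶)/(0.561) + (4.88×10⁻⁶)/(0.544) + (-4.95×10⁻⁶)/(0.139)] = 5.13×10⁴ V.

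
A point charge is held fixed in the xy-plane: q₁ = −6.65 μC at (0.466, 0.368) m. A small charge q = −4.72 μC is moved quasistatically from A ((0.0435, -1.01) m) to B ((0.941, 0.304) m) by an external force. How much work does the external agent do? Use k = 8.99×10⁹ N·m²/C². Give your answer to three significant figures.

For quasistatic motion the external work equals the change in potential energy: W_ext = qΔV = q(V_B − V_A).
At A: distance to the source charge is 1.44 m; V_A = kq₁/r = -4.15×10⁴ V.
At B: distance to the source charge is 0.479 m; V_B = kq₁/r = -1.25×10⁵ V.
ΔV = V_B − V_A = -8.33×10⁴ V.
W_ext = qΔV = (-4.72×10⁻⁶ C)(-8.33×10⁴ V) = 0.393 J.

0.393 J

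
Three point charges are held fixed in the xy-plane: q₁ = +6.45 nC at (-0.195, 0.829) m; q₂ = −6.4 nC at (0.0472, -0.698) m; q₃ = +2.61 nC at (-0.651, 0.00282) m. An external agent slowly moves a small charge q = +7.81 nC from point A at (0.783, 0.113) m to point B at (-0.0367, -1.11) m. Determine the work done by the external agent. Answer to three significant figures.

For quasistatic motion the external work equals the change in potential energy: W_ext = qΔV = q(V_B − V_A).
At A: distances to the source charges are 1.21 m, 1.10 m, 1.44 m; V_A = Σ kqᵢ/rᵢ = 11.6 V.
At B: distances to the source charges are 1.95 m, 0.420 m, 1.27 m; V_B = Σ kqᵢ/rᵢ = -88.6 V.
ΔV = V_B − V_A = -100 V.
W_ext = qΔV = (7.81×10⁻⁹ C)(-100 V) = -7.82×10⁻⁷ J.

-7.82×10⁻⁷ J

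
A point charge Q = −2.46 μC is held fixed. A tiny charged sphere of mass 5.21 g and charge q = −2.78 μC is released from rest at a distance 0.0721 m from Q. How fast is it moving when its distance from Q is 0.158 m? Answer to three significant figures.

13.3 m/s

Only the electrostatic force acts, so mechanical energy is conserved: ½mv² = U₁ − U₂ = kQq(1/r₁ − 1/r₂).
U₁ − U₂ = (8.99×10⁹ N·m²/C²)(-2.46×10⁻⁶ C)(-2.78×10⁻⁶ C)(1/0.0721 − 1/0.158) = 0.464 J.
v = √(2·0.464/5.21×10⁻³) = 13.3 m/s.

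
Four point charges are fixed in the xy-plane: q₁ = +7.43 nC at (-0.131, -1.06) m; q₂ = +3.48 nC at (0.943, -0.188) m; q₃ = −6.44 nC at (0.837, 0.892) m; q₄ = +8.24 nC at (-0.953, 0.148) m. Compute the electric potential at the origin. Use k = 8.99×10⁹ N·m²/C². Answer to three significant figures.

The total potential is the scalar sum of each charge's contribution, V = Σ kqᵢ/rᵢ.
Distances from the field point to each charge: r₁ = 1.07 m, r₂ = 0.962 m, r₃ = 1.22 m, r₄ = 0.964 m.
V = k[(7.43×10⁻⁹)/(1.07) + (3.48×10⁻⁹)/(0.962) + (-6.44×10⁻⁹)/(1.22) + (8.24×10⁻⁹)/(0.964)] = 125 V.

125 V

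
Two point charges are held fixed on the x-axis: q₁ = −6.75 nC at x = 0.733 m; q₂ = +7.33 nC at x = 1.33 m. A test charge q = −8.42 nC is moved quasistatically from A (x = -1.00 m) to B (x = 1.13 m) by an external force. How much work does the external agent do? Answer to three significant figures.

For quasistatic motion the external work equals the change in potential energy: W_ext = qΔV = q(V_B − V_A).
At A: distances to the source charges are 1.73 m, 2.33 m; V_A = Σ kqᵢ/rᵢ = -6.73 V.
At B: distances to the source charges are 0.397 m, 0.200 m; V_B = Σ kqᵢ/rᵢ = 177 V.
ΔV = V_B − V_A = 183 V.
W_ext = qΔV = (-8.42×10⁻⁹ C)(183 V) = -1.54×10⁻⁶ J.

-1.54×10⁻⁶ J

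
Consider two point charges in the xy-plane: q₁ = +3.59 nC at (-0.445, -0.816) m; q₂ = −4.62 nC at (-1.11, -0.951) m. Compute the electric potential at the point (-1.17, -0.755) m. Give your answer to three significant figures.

-158 V

Electric potential is a scalar, so the contributions from each charge add algebraically: V = Σ kqᵢ/rᵢ.
Distances from the field point to each charge: r₁ = 0.728 m, r₂ = 0.205 m.
V = k[(3.59×10⁻⁹)/(0.728) + (-4.62×10⁻⁹)/(0.205)] = -158 V.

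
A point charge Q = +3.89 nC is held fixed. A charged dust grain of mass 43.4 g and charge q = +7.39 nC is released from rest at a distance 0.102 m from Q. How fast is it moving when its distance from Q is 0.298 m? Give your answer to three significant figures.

8.76×10⁻³ m/s

Only the electrostatic force acts, so mechanical energy is conserved: ½mv² = U₁ − U₂ = kQq(1/r₁ − 1/r₂).
U₁ − U₂ = (8.99×10⁹ N·m²/C²)(3.89×10⁻⁹ C)(7.39×10⁻⁹ C)(1/0.102 − 1/0.298) = 1.67×10⁻⁶ J.
v = √(2·1.67×10⁻⁶/0.0434) = 8.76×10⁻³ m/s.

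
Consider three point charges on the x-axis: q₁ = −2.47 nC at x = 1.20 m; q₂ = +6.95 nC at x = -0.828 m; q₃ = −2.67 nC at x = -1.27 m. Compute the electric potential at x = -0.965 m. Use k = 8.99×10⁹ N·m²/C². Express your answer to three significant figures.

367 V

The total potential is the scalar sum of each charge's contribution, V = Σ kqᵢ/rᵢ.
Distances from the field point to each charge: r₁ = 2.17 m, r₂ = 0.137 m, r₃ = 0.305 m.
V = k[(-2.47×10⁻⁹)/(2.17) + (6.95×10⁻⁹)/(0.137) + (-2.67×10⁻⁹)/(0.305)] = 367 V.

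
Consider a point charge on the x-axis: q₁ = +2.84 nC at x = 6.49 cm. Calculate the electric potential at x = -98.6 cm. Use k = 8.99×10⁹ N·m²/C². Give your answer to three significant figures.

24.3 V

Electric potential is a scalar, so the contributions from each charge add algebraically: V = Σ kqᵢ/rᵢ.
V = k[(2.84×10⁻⁹)/(1.05)] = 24.3 V.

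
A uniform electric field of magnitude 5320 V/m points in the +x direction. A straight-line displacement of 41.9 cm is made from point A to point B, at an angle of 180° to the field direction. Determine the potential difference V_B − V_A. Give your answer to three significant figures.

2230 V

Only the component of displacement along E changes the potential: ΔV = −E·d·cosθ.
ΔV = −(5320 V/m)(0.419 m)cos180° = 2230 V.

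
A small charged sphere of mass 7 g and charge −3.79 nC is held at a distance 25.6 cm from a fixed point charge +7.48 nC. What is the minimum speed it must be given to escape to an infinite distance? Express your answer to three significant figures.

0.0169 m/s

To just escape, total mechanical energy must reach zero at infinity: ½mv²_min + U = 0, so ½mv²_min = −U = |kQq|/r.
|U| = |kQq|/r = (8.99×10⁹ N·m²/C²)(7.48×10⁻⁹)(3.79×10⁻⁹)/(0.256) = 9.96×10⁻⁷ J.
v_min = √(2|U|/m) = √(2·9.96×10⁻⁷/7.00×10⁻³) = 0.0169 m/s.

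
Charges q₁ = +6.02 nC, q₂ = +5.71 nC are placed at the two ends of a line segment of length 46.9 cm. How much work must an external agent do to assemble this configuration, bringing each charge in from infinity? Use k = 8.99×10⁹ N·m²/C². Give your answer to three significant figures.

6.59×10⁻⁷ J

The assembly work is the sum of pairwise potential energies, U = Σ_{i<j} kqᵢqⱼ/rᵢⱼ.
The separation is r = 0.469 m.
U = (6.59×10⁻⁷) = 6.59×10⁻⁷ J.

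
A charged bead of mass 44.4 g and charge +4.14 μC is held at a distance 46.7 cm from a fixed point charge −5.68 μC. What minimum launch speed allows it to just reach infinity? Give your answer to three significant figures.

4.52 m/s

To just escape, total mechanical energy must reach zero at infinity: ½mv²_min + U = 0, so ½mv²_min = −U = |kQq|/r.
|U| = |kQq|/r = (8.99×10⁹ N·m²/C²)(5.68×10⁻⁶)(4.14×10⁻⁶)/(0.467) = 0.453 J.
v_min = √(2|U|/m) = √(2·0.453/0.0444) = 4.52 m/s.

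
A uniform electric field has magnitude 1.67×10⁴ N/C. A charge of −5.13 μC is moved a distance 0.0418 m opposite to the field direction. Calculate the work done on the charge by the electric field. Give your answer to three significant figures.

3.58×10⁻³ J

The potential change for a displacement 0.0418 m opposite to the field direction is ΔV = +Ed = 698 V.
W_field = −qΔV = 3.58×10⁻³ J.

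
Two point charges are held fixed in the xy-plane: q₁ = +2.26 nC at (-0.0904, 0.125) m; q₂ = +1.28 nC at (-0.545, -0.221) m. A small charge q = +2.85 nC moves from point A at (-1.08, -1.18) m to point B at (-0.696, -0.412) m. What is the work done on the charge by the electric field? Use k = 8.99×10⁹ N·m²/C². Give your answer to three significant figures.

The work done by the electric force is W_field = −ΔU = −q(V_B − V_A) = q(V_A − V_B).
At A: distances to the source charges are 1.64 m, 1.10 m; V_A = Σ kqᵢ/rᵢ = 22.9 V.
At B: distances to the source charges are 0.809 m, 0.243 m; V_B = Σ kqᵢ/rᵢ = 72.4 V.
ΔV = V_B − V_A = 49.5 V.
W_field = −qΔV = −(2.85×10⁻⁹ C)(49.5 V) = -1.41×10⁻⁷ J.

-1.41×10⁻⁷ J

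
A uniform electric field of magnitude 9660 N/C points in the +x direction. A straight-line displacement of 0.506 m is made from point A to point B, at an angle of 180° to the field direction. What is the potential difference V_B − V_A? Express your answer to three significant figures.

4890 V

Only the component of displacement along E changes the potential: ΔV = −E·d·cosθ.
ΔV = −(9660 V/m)(0.506 m)cos180° = 4890 V.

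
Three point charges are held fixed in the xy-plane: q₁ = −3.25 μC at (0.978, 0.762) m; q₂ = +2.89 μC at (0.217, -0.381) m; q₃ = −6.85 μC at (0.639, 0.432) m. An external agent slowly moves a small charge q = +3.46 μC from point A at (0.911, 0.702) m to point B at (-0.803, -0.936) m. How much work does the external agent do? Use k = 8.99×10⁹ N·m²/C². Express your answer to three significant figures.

1.54 J

For quasistatic motion the external work equals the change in potential energy: W_ext = qΔV = q(V_B − V_A).
At A: distances to the source charges are 0.0899 m, 1.29 m, 0.383 m; V_A = Σ kqᵢ/rᵢ = -4.65×10⁵ V.
At B: distances to the source charges are 2.46 m, 1.16 m, 1.99 m; V_B = Σ kqᵢ/rᵢ = -2.05×10⁴ V.
ΔV = V_B − V_A = 4.45×10⁵ V.
W_ext = qΔV = (3.46×10⁻⁶ C)(4.45×10⁵ V) = 1.54 J.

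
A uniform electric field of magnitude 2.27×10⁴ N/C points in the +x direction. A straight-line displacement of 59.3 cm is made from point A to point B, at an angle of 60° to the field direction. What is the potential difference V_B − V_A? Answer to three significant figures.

Only the component of displacement along E changes the potential: ΔV = −E·d·cosθ.
ΔV = −(2.27×10⁴ V/m)(0.593 m)cos60° = -6730 V.

-6730 V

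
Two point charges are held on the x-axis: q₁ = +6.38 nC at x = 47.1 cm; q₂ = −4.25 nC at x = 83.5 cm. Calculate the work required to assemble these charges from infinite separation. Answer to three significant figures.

The work to assemble the configuration equals its total potential energy, U = Σ kqᵢqⱼ/rᵢⱼ over all pairs.
Pair separations: r₁₂ = 0.364 m.
U = (-6.70×10⁻⁷) = -6.70×10⁻⁷ J.

-6.70×10⁻⁷ J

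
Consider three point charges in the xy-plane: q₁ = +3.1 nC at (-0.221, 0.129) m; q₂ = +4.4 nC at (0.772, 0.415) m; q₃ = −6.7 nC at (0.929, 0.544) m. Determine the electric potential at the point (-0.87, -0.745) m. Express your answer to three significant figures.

18.1 V

The total potential is the scalar sum of each charge's contribution, V = Σ kqᵢ/rᵢ.
Distances from the field point to each charge: r₁ = 1.09 m, r₂ = 2.01 m, r₃ = 2.21 m.
V = k[(3.10×10⁻⁹)/(1.09) + (4.40×10⁻⁹)/(2.01) + (-6.70×10⁻⁹)/(2.21)] = 18.1 V.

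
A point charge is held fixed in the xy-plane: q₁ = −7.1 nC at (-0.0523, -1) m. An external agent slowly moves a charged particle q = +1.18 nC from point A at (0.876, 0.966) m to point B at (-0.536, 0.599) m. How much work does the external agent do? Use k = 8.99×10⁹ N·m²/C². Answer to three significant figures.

-1.04×10⁻⁸ J

For quasistatic motion the external work equals the change in potential energy: W_ext = qΔV = q(V_B − V_A).
At A: distance to the source charge is 2.17 m; V_A = kq₁/r = -29.4 V.
At B: distance to the source charge is 1.67 m; V_B = kq₁/r = -38.2 V.
ΔV = V_B − V_A = -8.85 V.
W_ext = qΔV = (1.18×10⁻⁹ C)(-8.85 V) = -1.04×10⁻⁸ J.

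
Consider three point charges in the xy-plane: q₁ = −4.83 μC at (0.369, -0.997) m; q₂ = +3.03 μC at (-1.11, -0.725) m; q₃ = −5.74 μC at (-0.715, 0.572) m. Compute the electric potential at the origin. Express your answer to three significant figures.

-7.67×10⁴ V

The total potential is the scalar sum of each charge's contribution, V = Σ kqᵢ/rᵢ.
Distances from the field point to each charge: r₁ = 1.06 m, r₂ = 1.33 m, r₃ = 0.916 m.
V = k[(-4.83×10⁻⁶)/(1.06) + (3.03×10⁻⁶)/(1.33) + (-5.74×10⁻⁶)/(0.916)] = -7.67×10⁴ V.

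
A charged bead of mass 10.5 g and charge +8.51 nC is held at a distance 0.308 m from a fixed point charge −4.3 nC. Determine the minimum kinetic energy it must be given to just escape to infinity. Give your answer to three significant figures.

To just escape, total mechanical energy must reach zero at infinity: ½mv²_min + U = 0, so ½mv²_min = −U = |kQq|/r.
|U| = |kQq|/r = (8.99×10⁹ N·m²/C²)(4.30×10⁻⁹)(8.51×10⁻⁹)/(0.308) = 1.07×10⁻⁶ J.

1.07×10⁻⁶ J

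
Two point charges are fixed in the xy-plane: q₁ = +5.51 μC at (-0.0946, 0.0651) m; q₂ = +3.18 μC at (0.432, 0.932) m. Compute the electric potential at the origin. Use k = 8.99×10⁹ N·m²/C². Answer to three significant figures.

4.59×10⁵ V

The total potential is the scalar sum of each charge's contribution, V = Σ kqᵢ/rᵢ.
Distances from the field point to each charge: r₁ = 0.115 m, r₂ = 1.03 m.
V = k[(5.51×10⁻⁶)/(0.115) + (3.18×10⁻⁶)/(1.03)] = 4.59×10⁵ V.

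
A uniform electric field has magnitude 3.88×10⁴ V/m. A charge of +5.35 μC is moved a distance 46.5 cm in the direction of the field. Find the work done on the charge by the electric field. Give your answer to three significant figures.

0.0965 J

The potential change for a displacement 46.5 cm in the direction of the field is ΔV = −Ed = -1.80×10⁴ V.
W_field = −qΔV = 0.0965 J.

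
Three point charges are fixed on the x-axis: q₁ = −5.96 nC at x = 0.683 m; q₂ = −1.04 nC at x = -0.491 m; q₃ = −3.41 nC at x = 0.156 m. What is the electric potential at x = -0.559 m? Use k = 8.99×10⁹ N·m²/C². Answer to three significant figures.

-224 V

The total potential is the scalar sum of each charge's contribution, V = Σ kqᵢ/rᵢ.
Distances from the field point to each charge: r₁ = 1.24 m, r₂ = 0.0680 m, r₃ = 0.715 m.
V = k[(-5.96×10⁻⁹)/(1.24) + (-1.04×10⁻⁹)/(0.0680) + (-3.41×10⁻⁹)/(0.715)] = -224 V.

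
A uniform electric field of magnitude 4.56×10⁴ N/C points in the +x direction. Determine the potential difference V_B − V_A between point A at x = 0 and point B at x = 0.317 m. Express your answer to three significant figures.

In a uniform field, potential decreases in the direction of E: V_B − V_A = −E·Δx.
V_B − V_A = −(4.56×10⁴ V/m)(0.317 m) = -1.45×10⁴ V.

-1.45×10⁴ V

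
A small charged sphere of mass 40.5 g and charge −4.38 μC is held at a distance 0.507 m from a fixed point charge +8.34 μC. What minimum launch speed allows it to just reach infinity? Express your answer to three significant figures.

5.66 m/s

To just escape, total mechanical energy must reach zero at infinity: ½mv²_min + U = 0, so ½mv²_min = −U = |kQq|/r.
|U| = |kQq|/r = (8.99×10⁹ N·m²/C²)(8.34×10⁻⁶)(4.38×10⁻⁶)/(0.507) = 0.648 J.
v_min = √(2|U|/m) = √(2·0.648/0.0405) = 5.66 m/s.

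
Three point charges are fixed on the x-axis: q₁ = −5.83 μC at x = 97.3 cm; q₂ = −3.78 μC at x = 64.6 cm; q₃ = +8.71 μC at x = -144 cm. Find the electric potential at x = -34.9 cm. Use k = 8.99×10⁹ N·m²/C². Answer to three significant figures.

-2030 V

Electric potential is a scalar, so the contributions from each charge add algebraically: V = Σ kqᵢ/rᵢ.
Distances from the field point to each charge: r₁ = 1.32 m, r₂ = 0.995 m, r₃ = 1.09 m.
V = k[(-5.83×10⁻⁶)/(1.32) + (-3.78×10⁻⁶)/(0.995) + (8.71×10⁻⁶)/(1.09)] = -2030 V.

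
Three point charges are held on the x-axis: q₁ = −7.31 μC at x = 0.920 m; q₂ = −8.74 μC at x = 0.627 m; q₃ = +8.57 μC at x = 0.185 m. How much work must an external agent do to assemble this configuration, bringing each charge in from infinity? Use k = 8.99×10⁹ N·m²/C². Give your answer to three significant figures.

-0.329 J

The assembly work is the sum of pairwise potential energies, U = Σ_{i<j} kqᵢqⱼ/rᵢⱼ.
Pair separations: r₁₂ = 0.293 m, r₁₃ = 0.735 m, r₂₃ = 0.442 m.
U = (1.96) + (-0.766) + (-1.52) = -0.329 J.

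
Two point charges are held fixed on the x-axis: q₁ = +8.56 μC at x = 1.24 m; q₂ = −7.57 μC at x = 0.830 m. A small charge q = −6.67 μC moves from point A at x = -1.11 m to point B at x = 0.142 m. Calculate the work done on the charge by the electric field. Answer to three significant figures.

The work done by the electric force is W_field = −ΔU = −q(V_B − V_A) = q(V_A − V_B).
At A: distances to the source charges are 2.35 m, 1.94 m; V_A = Σ kqᵢ/rᵢ = -2330 V.
At B: distances to the source charges are 1.10 m, 0.688 m; V_B = Σ kqᵢ/rᵢ = -2.88×10⁴ V.
ΔV = V_B − V_A = -2.65×10⁴ V.
W_field = −qΔV = −(-6.67×10⁻⁶ C)(-2.65×10⁴ V) = -0.177 J.

-0.177 J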